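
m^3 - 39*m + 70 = (m - 5)*(m - 2)*(m + 7)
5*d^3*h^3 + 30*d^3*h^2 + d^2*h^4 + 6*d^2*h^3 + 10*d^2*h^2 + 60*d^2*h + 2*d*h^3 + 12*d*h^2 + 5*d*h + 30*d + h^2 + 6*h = (5*d + h)*(h + 6)*(d*h + 1)^2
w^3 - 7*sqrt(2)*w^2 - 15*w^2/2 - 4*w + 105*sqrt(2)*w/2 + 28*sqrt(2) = (w - 8)*(w + 1/2)*(w - 7*sqrt(2))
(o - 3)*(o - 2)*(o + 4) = o^3 - o^2 - 14*o + 24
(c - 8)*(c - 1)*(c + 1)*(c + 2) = c^4 - 6*c^3 - 17*c^2 + 6*c + 16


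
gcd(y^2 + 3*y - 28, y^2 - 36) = 1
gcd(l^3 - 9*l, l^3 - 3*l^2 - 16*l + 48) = l - 3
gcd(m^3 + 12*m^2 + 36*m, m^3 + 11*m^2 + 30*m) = m^2 + 6*m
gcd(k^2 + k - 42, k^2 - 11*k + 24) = 1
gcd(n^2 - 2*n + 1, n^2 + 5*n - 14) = 1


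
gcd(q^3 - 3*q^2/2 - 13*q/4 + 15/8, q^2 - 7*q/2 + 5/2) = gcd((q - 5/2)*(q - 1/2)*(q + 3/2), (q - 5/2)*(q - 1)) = q - 5/2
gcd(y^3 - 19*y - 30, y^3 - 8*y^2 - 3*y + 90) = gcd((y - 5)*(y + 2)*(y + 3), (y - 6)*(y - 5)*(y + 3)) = y^2 - 2*y - 15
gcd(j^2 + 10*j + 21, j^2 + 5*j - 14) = j + 7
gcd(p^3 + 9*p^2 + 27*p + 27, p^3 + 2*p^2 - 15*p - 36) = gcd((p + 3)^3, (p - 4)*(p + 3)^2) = p^2 + 6*p + 9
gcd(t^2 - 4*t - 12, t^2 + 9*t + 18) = 1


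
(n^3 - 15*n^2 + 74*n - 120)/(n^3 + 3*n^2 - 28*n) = (n^2 - 11*n + 30)/(n*(n + 7))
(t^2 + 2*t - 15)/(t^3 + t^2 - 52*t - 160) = (t - 3)/(t^2 - 4*t - 32)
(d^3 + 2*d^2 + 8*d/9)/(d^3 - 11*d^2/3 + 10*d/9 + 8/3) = d*(3*d + 4)/(3*d^2 - 13*d + 12)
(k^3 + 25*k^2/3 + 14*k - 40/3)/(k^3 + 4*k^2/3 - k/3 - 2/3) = (k^2 + 9*k + 20)/(k^2 + 2*k + 1)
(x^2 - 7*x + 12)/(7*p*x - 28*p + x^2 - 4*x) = (x - 3)/(7*p + x)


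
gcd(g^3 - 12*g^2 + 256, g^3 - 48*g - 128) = g^2 - 4*g - 32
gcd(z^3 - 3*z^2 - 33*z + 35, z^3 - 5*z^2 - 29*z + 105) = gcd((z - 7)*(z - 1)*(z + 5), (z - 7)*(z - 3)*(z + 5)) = z^2 - 2*z - 35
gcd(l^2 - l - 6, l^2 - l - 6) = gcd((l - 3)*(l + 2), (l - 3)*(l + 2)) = l^2 - l - 6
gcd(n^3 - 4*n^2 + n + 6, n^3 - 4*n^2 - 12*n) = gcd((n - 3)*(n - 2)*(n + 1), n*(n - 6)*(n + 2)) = 1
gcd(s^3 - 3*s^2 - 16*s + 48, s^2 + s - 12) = s^2 + s - 12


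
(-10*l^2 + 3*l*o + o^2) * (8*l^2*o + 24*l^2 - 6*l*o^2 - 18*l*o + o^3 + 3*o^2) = -80*l^4*o - 240*l^4 + 84*l^3*o^2 + 252*l^3*o - 20*l^2*o^3 - 60*l^2*o^2 - 3*l*o^4 - 9*l*o^3 + o^5 + 3*o^4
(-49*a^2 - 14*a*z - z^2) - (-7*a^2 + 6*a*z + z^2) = -42*a^2 - 20*a*z - 2*z^2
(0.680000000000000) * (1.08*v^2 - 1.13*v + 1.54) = 0.7344*v^2 - 0.7684*v + 1.0472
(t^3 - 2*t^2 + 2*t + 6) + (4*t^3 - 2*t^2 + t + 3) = 5*t^3 - 4*t^2 + 3*t + 9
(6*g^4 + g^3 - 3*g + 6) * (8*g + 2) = 48*g^5 + 20*g^4 + 2*g^3 - 24*g^2 + 42*g + 12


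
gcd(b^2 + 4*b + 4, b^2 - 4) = b + 2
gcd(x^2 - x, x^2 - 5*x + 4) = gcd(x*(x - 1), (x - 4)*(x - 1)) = x - 1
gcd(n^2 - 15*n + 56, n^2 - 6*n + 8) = 1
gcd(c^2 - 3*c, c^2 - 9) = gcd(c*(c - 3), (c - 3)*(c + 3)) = c - 3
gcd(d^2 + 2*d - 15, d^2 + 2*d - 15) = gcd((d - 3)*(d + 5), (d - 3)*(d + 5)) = d^2 + 2*d - 15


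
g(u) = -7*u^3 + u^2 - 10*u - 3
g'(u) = -21*u^2 + 2*u - 10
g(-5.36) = 1157.26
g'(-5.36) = -624.04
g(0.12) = -4.20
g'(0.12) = -10.06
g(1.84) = -61.62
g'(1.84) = -77.42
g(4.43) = -636.24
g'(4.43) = -413.26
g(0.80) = -13.94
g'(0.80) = -21.84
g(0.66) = -11.18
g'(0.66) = -17.83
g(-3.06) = 237.53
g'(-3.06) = -212.76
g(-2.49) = 136.17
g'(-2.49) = -145.18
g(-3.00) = 225.00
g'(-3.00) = -205.00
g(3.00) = -213.00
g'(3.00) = -193.00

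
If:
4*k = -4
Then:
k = -1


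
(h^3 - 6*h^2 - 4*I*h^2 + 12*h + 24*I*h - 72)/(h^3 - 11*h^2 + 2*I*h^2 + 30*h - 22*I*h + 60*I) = (h - 6*I)/(h - 5)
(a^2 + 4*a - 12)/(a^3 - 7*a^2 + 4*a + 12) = (a + 6)/(a^2 - 5*a - 6)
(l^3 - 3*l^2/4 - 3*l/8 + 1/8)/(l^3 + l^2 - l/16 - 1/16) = 2*(2*l^2 - l - 1)/(4*l^2 + 5*l + 1)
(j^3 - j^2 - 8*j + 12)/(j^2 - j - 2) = (j^2 + j - 6)/(j + 1)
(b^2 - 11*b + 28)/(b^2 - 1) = (b^2 - 11*b + 28)/(b^2 - 1)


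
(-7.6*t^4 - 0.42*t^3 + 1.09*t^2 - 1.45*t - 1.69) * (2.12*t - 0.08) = -16.112*t^5 - 0.2824*t^4 + 2.3444*t^3 - 3.1612*t^2 - 3.4668*t + 0.1352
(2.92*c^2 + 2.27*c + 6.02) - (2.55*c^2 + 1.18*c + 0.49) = 0.37*c^2 + 1.09*c + 5.53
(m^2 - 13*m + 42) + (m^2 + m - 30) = 2*m^2 - 12*m + 12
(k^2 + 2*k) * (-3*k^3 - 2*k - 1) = -3*k^5 - 6*k^4 - 2*k^3 - 5*k^2 - 2*k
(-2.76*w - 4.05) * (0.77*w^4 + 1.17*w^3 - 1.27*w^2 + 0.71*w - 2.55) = -2.1252*w^5 - 6.3477*w^4 - 1.2333*w^3 + 3.1839*w^2 + 4.1625*w + 10.3275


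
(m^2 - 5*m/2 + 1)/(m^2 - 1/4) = 2*(m - 2)/(2*m + 1)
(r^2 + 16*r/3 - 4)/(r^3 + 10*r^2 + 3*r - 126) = (r - 2/3)/(r^2 + 4*r - 21)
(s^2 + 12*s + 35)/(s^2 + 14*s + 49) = (s + 5)/(s + 7)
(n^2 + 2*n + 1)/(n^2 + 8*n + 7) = (n + 1)/(n + 7)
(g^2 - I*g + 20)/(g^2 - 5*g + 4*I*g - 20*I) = (g - 5*I)/(g - 5)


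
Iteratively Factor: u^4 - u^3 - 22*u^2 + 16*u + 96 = (u + 4)*(u^3 - 5*u^2 - 2*u + 24) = (u - 4)*(u + 4)*(u^2 - u - 6) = (u - 4)*(u + 2)*(u + 4)*(u - 3)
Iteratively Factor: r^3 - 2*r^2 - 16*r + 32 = (r - 4)*(r^2 + 2*r - 8) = (r - 4)*(r - 2)*(r + 4)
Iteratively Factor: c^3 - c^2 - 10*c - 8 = (c - 4)*(c^2 + 3*c + 2) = (c - 4)*(c + 1)*(c + 2)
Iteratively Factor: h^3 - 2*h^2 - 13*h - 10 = (h + 1)*(h^2 - 3*h - 10) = (h + 1)*(h + 2)*(h - 5)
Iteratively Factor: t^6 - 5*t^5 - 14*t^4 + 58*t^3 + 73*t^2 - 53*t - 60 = (t - 1)*(t^5 - 4*t^4 - 18*t^3 + 40*t^2 + 113*t + 60) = (t - 5)*(t - 1)*(t^4 + t^3 - 13*t^2 - 25*t - 12) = (t - 5)*(t - 1)*(t + 1)*(t^3 - 13*t - 12) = (t - 5)*(t - 4)*(t - 1)*(t + 1)*(t^2 + 4*t + 3) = (t - 5)*(t - 4)*(t - 1)*(t + 1)^2*(t + 3)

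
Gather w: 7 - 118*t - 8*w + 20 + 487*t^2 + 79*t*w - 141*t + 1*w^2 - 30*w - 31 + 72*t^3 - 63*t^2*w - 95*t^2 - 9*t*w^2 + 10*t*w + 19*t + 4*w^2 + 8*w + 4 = 72*t^3 + 392*t^2 - 240*t + w^2*(5 - 9*t) + w*(-63*t^2 + 89*t - 30)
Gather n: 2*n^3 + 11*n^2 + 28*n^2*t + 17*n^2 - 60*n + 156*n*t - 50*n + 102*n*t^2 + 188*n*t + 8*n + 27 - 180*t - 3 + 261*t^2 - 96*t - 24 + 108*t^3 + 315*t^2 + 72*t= 2*n^3 + n^2*(28*t + 28) + n*(102*t^2 + 344*t - 102) + 108*t^3 + 576*t^2 - 204*t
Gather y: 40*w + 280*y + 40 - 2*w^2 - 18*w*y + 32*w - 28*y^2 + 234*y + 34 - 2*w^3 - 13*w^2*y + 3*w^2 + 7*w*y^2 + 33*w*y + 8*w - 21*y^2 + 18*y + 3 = -2*w^3 + w^2 + 80*w + y^2*(7*w - 49) + y*(-13*w^2 + 15*w + 532) + 77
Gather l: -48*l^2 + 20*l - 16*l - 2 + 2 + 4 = -48*l^2 + 4*l + 4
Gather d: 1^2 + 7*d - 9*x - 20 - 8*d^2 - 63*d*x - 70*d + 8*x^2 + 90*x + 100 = -8*d^2 + d*(-63*x - 63) + 8*x^2 + 81*x + 81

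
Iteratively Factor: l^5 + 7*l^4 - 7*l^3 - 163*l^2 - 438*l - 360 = (l + 4)*(l^4 + 3*l^3 - 19*l^2 - 87*l - 90) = (l - 5)*(l + 4)*(l^3 + 8*l^2 + 21*l + 18) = (l - 5)*(l + 3)*(l + 4)*(l^2 + 5*l + 6) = (l - 5)*(l + 2)*(l + 3)*(l + 4)*(l + 3)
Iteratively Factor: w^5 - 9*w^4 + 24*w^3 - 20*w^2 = (w - 2)*(w^4 - 7*w^3 + 10*w^2) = (w - 2)^2*(w^3 - 5*w^2) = (w - 5)*(w - 2)^2*(w^2) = w*(w - 5)*(w - 2)^2*(w)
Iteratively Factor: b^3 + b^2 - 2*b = (b - 1)*(b^2 + 2*b) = (b - 1)*(b + 2)*(b)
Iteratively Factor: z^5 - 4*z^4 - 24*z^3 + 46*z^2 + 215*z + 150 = (z - 5)*(z^4 + z^3 - 19*z^2 - 49*z - 30) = (z - 5)^2*(z^3 + 6*z^2 + 11*z + 6) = (z - 5)^2*(z + 1)*(z^2 + 5*z + 6) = (z - 5)^2*(z + 1)*(z + 2)*(z + 3)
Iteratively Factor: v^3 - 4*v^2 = (v)*(v^2 - 4*v) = v^2*(v - 4)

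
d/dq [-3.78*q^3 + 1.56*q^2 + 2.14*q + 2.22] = -11.34*q^2 + 3.12*q + 2.14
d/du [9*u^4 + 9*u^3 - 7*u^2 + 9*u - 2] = 36*u^3 + 27*u^2 - 14*u + 9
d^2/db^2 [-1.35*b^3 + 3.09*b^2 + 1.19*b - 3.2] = 6.18 - 8.1*b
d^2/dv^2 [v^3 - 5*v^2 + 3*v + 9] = 6*v - 10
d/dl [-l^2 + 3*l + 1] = 3 - 2*l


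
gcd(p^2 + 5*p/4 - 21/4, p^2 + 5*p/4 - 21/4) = p^2 + 5*p/4 - 21/4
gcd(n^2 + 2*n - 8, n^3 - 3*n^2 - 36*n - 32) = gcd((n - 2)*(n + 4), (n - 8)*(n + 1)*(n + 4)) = n + 4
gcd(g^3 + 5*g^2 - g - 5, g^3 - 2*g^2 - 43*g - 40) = g^2 + 6*g + 5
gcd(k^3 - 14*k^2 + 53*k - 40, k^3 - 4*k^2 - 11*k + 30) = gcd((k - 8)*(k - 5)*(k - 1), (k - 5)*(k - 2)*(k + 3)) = k - 5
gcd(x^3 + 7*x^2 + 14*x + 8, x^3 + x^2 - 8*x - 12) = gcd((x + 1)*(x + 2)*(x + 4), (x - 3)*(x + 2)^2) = x + 2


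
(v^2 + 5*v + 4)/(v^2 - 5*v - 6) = (v + 4)/(v - 6)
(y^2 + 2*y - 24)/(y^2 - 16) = (y + 6)/(y + 4)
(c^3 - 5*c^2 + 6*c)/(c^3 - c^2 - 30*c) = (-c^2 + 5*c - 6)/(-c^2 + c + 30)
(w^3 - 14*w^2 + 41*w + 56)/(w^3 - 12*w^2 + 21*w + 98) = (w^2 - 7*w - 8)/(w^2 - 5*w - 14)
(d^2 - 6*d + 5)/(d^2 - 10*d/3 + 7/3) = 3*(d - 5)/(3*d - 7)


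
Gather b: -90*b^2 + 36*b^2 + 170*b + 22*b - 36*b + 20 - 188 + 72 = -54*b^2 + 156*b - 96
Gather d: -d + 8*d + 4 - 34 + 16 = 7*d - 14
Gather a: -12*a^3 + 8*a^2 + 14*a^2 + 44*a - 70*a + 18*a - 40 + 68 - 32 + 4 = -12*a^3 + 22*a^2 - 8*a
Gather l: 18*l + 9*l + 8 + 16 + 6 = 27*l + 30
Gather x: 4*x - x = 3*x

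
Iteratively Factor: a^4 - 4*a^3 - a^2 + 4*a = (a - 1)*(a^3 - 3*a^2 - 4*a) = (a - 1)*(a + 1)*(a^2 - 4*a) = (a - 4)*(a - 1)*(a + 1)*(a)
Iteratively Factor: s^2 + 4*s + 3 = (s + 1)*(s + 3)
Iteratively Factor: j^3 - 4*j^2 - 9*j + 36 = (j - 3)*(j^2 - j - 12) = (j - 3)*(j + 3)*(j - 4)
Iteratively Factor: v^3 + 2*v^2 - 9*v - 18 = (v + 2)*(v^2 - 9) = (v + 2)*(v + 3)*(v - 3)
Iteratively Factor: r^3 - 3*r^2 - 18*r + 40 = (r - 5)*(r^2 + 2*r - 8) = (r - 5)*(r - 2)*(r + 4)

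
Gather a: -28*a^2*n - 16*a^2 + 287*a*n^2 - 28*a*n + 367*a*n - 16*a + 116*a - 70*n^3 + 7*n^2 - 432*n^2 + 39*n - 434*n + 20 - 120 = a^2*(-28*n - 16) + a*(287*n^2 + 339*n + 100) - 70*n^3 - 425*n^2 - 395*n - 100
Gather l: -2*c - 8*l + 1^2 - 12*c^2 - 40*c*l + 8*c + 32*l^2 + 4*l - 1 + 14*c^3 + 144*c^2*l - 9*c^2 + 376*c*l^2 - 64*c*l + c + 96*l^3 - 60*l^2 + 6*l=14*c^3 - 21*c^2 + 7*c + 96*l^3 + l^2*(376*c - 28) + l*(144*c^2 - 104*c + 2)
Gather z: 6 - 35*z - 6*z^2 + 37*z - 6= -6*z^2 + 2*z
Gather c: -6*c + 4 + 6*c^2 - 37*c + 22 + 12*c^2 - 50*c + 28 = 18*c^2 - 93*c + 54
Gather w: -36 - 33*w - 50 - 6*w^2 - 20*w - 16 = -6*w^2 - 53*w - 102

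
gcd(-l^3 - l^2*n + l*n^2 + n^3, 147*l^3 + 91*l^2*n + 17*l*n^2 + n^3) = 1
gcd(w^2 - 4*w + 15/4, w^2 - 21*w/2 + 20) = w - 5/2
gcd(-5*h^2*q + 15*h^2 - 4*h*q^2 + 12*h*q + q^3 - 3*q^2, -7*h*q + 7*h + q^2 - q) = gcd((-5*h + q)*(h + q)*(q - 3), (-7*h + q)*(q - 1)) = 1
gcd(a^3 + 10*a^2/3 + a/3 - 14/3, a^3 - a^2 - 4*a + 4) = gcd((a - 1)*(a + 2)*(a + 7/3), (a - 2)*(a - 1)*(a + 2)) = a^2 + a - 2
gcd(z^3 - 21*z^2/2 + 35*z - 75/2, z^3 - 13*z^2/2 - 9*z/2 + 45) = z - 3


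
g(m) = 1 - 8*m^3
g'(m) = -24*m^2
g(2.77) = -169.03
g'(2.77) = -184.15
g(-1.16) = 13.49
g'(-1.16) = -32.29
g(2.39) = -108.22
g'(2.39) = -137.09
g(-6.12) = 1834.77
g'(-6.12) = -898.91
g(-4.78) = 874.72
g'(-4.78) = -548.36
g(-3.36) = 304.46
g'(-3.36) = -270.95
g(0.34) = 0.69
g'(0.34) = -2.77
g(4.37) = -666.63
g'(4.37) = -458.33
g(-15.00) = 27001.00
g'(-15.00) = -5400.00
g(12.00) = -13823.00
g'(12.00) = -3456.00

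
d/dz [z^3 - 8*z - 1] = 3*z^2 - 8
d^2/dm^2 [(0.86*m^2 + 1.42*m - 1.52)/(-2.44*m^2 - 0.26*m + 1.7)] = (-15.817056*m^3 + 32.893152*m^2 - 29.555232*m + 6.589344)/(14.526784*m^6 + 4.643808*m^5 - 29.868528*m^4 - 6.453304*m^3 + 20.81004*m^2 + 2.2542*m - 4.913)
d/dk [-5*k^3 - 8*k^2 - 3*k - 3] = -15*k^2 - 16*k - 3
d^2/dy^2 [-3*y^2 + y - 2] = -6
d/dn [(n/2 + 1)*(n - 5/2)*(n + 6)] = 3*n^2/2 + 11*n/2 - 4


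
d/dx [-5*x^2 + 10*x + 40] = 10 - 10*x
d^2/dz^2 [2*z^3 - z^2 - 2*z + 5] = 12*z - 2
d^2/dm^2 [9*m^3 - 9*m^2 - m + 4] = 54*m - 18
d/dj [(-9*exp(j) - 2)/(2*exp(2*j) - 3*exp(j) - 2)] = (18*exp(2*j) + 8*exp(j) + 12)*exp(j)/(4*exp(4*j) - 12*exp(3*j) + exp(2*j) + 12*exp(j) + 4)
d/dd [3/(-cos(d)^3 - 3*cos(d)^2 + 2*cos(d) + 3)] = 3*(-3*cos(d)^2 - 6*cos(d) + 2)*sin(d)/(cos(d)^3 + 3*cos(d)^2 - 2*cos(d) - 3)^2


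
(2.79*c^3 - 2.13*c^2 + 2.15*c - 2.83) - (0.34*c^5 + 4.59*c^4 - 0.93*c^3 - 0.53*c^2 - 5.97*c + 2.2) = -0.34*c^5 - 4.59*c^4 + 3.72*c^3 - 1.6*c^2 + 8.12*c - 5.03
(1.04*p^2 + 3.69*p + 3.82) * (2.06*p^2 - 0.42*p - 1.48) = 2.1424*p^4 + 7.1646*p^3 + 4.7802*p^2 - 7.0656*p - 5.6536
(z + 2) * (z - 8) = z^2 - 6*z - 16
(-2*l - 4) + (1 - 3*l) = -5*l - 3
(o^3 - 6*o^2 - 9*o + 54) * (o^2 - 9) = o^5 - 6*o^4 - 18*o^3 + 108*o^2 + 81*o - 486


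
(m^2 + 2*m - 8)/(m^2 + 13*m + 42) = (m^2 + 2*m - 8)/(m^2 + 13*m + 42)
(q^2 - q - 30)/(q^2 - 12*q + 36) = (q + 5)/(q - 6)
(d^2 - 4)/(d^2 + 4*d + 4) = (d - 2)/(d + 2)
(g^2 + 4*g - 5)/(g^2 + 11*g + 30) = (g - 1)/(g + 6)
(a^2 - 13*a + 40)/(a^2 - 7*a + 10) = (a - 8)/(a - 2)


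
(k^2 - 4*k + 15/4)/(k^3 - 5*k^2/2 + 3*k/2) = (k - 5/2)/(k*(k - 1))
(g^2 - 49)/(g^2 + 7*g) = (g - 7)/g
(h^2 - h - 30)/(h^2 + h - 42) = (h + 5)/(h + 7)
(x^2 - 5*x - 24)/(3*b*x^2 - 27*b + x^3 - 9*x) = (x - 8)/(3*b*x - 9*b + x^2 - 3*x)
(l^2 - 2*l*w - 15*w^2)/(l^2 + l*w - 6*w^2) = (-l + 5*w)/(-l + 2*w)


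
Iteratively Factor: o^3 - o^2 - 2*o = (o + 1)*(o^2 - 2*o) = o*(o + 1)*(o - 2)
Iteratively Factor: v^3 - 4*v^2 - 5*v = (v + 1)*(v^2 - 5*v) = v*(v + 1)*(v - 5)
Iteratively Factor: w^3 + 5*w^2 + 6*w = (w + 3)*(w^2 + 2*w) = (w + 2)*(w + 3)*(w)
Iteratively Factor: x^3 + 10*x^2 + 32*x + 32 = (x + 4)*(x^2 + 6*x + 8) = (x + 4)^2*(x + 2)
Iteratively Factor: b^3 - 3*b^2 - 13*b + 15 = (b + 3)*(b^2 - 6*b + 5) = (b - 1)*(b + 3)*(b - 5)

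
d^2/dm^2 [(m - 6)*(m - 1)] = 2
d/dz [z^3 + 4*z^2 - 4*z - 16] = 3*z^2 + 8*z - 4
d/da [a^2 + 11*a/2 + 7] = 2*a + 11/2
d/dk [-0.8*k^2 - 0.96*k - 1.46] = -1.6*k - 0.96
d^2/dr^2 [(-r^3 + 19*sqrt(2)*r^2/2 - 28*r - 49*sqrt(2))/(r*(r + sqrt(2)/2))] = 4*(-76*r^3 - 294*sqrt(2)*r^2 - 294*r - 49*sqrt(2))/(r^3*(4*r^3 + 6*sqrt(2)*r^2 + 6*r + sqrt(2)))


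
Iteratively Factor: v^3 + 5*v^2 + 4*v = (v)*(v^2 + 5*v + 4) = v*(v + 4)*(v + 1)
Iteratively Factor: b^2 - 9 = (b + 3)*(b - 3)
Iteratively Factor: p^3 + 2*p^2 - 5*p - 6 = (p + 3)*(p^2 - p - 2) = (p + 1)*(p + 3)*(p - 2)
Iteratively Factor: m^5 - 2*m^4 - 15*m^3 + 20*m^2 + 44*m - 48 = (m + 3)*(m^4 - 5*m^3 + 20*m - 16) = (m + 2)*(m + 3)*(m^3 - 7*m^2 + 14*m - 8) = (m - 2)*(m + 2)*(m + 3)*(m^2 - 5*m + 4) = (m - 2)*(m - 1)*(m + 2)*(m + 3)*(m - 4)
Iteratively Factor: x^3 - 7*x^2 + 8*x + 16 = (x - 4)*(x^2 - 3*x - 4) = (x - 4)^2*(x + 1)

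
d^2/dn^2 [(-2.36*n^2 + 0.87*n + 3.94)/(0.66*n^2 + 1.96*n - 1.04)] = (6.863736*n^3 + 0.578159999999996*n^2 + 34.163712*n + 34.122304)/(0.287496*n^6 + 2.561328*n^5 + 6.247296*n^4 - 0.542528*n^3 - 9.844224*n^2 + 6.359808*n - 1.124864)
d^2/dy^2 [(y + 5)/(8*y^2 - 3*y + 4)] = 2*((y + 5)*(16*y - 3)^2 - (24*y + 37)*(8*y^2 - 3*y + 4))/(8*y^2 - 3*y + 4)^3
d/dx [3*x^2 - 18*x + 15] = 6*x - 18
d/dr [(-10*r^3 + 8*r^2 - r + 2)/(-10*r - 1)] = (200*r^3 - 50*r^2 - 16*r + 21)/(100*r^2 + 20*r + 1)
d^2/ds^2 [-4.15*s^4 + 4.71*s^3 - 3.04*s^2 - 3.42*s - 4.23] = -49.8*s^2 + 28.26*s - 6.08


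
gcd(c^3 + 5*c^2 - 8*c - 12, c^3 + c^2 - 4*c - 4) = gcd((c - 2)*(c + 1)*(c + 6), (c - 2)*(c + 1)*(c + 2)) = c^2 - c - 2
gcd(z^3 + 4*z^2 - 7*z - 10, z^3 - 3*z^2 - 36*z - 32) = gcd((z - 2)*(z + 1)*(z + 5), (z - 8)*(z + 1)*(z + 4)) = z + 1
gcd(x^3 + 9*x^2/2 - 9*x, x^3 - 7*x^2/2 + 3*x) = x^2 - 3*x/2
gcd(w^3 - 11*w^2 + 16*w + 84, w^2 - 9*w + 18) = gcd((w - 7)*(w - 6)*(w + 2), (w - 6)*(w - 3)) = w - 6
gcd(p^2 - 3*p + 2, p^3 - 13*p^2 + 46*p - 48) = p - 2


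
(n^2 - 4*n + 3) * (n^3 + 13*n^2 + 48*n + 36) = n^5 + 9*n^4 - n^3 - 117*n^2 + 108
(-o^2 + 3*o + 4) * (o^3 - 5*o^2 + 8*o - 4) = -o^5 + 8*o^4 - 19*o^3 + 8*o^2 + 20*o - 16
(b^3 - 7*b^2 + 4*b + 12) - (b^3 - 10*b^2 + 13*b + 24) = 3*b^2 - 9*b - 12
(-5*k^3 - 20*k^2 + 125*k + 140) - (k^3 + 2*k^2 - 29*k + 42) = -6*k^3 - 22*k^2 + 154*k + 98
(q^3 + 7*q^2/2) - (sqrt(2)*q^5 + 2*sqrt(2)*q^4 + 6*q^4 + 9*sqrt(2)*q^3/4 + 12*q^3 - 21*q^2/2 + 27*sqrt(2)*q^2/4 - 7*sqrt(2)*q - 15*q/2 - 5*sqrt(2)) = -sqrt(2)*q^5 - 6*q^4 - 2*sqrt(2)*q^4 - 11*q^3 - 9*sqrt(2)*q^3/4 - 27*sqrt(2)*q^2/4 + 14*q^2 + 15*q/2 + 7*sqrt(2)*q + 5*sqrt(2)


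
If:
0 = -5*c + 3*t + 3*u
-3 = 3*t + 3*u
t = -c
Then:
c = -3/5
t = 3/5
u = -8/5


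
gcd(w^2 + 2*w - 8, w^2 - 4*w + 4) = w - 2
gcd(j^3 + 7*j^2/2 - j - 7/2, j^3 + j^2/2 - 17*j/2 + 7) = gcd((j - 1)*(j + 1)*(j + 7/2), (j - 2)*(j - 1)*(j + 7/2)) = j^2 + 5*j/2 - 7/2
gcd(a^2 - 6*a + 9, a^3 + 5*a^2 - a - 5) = 1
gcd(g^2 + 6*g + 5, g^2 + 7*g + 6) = g + 1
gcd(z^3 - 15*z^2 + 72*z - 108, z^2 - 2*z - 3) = z - 3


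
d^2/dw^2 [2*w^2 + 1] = 4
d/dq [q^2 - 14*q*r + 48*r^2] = 2*q - 14*r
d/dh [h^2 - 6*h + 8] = 2*h - 6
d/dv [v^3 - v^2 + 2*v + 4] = 3*v^2 - 2*v + 2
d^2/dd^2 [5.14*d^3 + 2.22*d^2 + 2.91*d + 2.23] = 30.84*d + 4.44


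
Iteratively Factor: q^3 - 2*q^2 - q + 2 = (q - 1)*(q^2 - q - 2) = (q - 1)*(q + 1)*(q - 2)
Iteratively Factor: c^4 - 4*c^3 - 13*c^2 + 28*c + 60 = (c - 3)*(c^3 - c^2 - 16*c - 20) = (c - 3)*(c + 2)*(c^2 - 3*c - 10) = (c - 3)*(c + 2)^2*(c - 5)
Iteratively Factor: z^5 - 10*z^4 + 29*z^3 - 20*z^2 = (z - 4)*(z^4 - 6*z^3 + 5*z^2) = z*(z - 4)*(z^3 - 6*z^2 + 5*z) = z*(z - 5)*(z - 4)*(z^2 - z) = z*(z - 5)*(z - 4)*(z - 1)*(z)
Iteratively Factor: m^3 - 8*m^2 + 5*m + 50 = (m - 5)*(m^2 - 3*m - 10) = (m - 5)^2*(m + 2)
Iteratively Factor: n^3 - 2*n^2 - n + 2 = (n - 1)*(n^2 - n - 2) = (n - 1)*(n + 1)*(n - 2)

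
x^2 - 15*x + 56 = (x - 8)*(x - 7)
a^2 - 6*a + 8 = (a - 4)*(a - 2)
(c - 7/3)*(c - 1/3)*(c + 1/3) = c^3 - 7*c^2/3 - c/9 + 7/27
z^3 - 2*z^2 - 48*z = z*(z - 8)*(z + 6)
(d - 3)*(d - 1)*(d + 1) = d^3 - 3*d^2 - d + 3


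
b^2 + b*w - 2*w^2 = (b - w)*(b + 2*w)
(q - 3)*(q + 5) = q^2 + 2*q - 15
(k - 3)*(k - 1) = k^2 - 4*k + 3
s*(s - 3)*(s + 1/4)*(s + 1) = s^4 - 7*s^3/4 - 7*s^2/2 - 3*s/4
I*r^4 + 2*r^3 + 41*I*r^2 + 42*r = r*(r - 7*I)*(r + 6*I)*(I*r + 1)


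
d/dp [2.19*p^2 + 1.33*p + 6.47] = 4.38*p + 1.33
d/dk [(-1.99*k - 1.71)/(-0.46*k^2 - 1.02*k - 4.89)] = (-0.9154*k^2 - 1.5732*k + 7.9869)/(0.2116*k^4 + 0.9384*k^3 + 5.5392*k^2 + 9.9756*k + 23.9121)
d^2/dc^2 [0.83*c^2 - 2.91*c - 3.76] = 1.66000000000000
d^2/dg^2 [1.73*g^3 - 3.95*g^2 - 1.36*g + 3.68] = 10.38*g - 7.9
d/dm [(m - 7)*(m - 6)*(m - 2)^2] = 4*m^3 - 51*m^2 + 196*m - 220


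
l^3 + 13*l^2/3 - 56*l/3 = l*(l - 8/3)*(l + 7)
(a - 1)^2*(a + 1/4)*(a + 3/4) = a^4 - a^3 - 13*a^2/16 + 5*a/8 + 3/16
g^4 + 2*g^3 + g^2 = g^2*(g + 1)^2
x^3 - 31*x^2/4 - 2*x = x*(x - 8)*(x + 1/4)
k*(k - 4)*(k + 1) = k^3 - 3*k^2 - 4*k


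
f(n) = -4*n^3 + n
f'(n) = 1 - 12*n^2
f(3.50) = -168.00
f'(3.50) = -146.00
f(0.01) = 0.01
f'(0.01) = 1.00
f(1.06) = -3.70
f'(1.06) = -12.48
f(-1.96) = 28.16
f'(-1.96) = -45.10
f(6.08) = -892.94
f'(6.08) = -442.60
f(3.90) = -233.38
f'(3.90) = -181.52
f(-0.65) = 0.45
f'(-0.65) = -4.07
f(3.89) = -231.57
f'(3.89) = -180.59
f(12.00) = -6900.00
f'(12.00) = -1727.00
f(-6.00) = 858.00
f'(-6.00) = -431.00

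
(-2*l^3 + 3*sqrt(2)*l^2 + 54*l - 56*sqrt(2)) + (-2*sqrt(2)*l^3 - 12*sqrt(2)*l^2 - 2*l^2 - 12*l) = -2*sqrt(2)*l^3 - 2*l^3 - 9*sqrt(2)*l^2 - 2*l^2 + 42*l - 56*sqrt(2)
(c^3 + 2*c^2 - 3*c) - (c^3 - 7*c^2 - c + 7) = 9*c^2 - 2*c - 7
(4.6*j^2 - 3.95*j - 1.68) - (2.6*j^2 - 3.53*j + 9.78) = 2.0*j^2 - 0.42*j - 11.46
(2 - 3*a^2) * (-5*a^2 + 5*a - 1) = 15*a^4 - 15*a^3 - 7*a^2 + 10*a - 2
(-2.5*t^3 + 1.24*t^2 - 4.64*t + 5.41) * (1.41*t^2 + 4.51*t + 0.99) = -3.525*t^5 - 9.5266*t^4 - 3.425*t^3 - 12.0707*t^2 + 19.8055*t + 5.3559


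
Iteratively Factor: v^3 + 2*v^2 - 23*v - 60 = (v + 4)*(v^2 - 2*v - 15) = (v - 5)*(v + 4)*(v + 3)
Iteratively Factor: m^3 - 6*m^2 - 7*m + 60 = (m + 3)*(m^2 - 9*m + 20) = (m - 4)*(m + 3)*(m - 5)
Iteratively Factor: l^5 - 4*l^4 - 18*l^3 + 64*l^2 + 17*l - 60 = (l - 3)*(l^4 - l^3 - 21*l^2 + l + 20) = (l - 3)*(l + 1)*(l^3 - 2*l^2 - 19*l + 20) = (l - 3)*(l - 1)*(l + 1)*(l^2 - l - 20) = (l - 5)*(l - 3)*(l - 1)*(l + 1)*(l + 4)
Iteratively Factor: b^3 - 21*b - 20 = (b + 4)*(b^2 - 4*b - 5) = (b - 5)*(b + 4)*(b + 1)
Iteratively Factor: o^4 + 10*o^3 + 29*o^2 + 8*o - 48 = (o + 4)*(o^3 + 6*o^2 + 5*o - 12) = (o + 4)^2*(o^2 + 2*o - 3) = (o - 1)*(o + 4)^2*(o + 3)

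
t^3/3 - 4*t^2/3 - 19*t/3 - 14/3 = (t/3 + 1/3)*(t - 7)*(t + 2)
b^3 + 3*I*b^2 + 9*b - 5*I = (b - I)^2*(b + 5*I)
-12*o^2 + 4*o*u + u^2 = (-2*o + u)*(6*o + u)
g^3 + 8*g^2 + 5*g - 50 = (g - 2)*(g + 5)^2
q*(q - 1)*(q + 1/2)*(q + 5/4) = q^4 + 3*q^3/4 - 9*q^2/8 - 5*q/8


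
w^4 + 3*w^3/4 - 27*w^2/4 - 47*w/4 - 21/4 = (w - 3)*(w + 1)^2*(w + 7/4)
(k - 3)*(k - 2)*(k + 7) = k^3 + 2*k^2 - 29*k + 42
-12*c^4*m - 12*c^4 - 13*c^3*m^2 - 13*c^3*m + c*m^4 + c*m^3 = (-4*c + m)*(c + m)*(3*c + m)*(c*m + c)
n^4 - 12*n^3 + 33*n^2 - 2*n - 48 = (n - 8)*(n - 3)*(n - 2)*(n + 1)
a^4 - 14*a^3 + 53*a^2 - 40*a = a*(a - 8)*(a - 5)*(a - 1)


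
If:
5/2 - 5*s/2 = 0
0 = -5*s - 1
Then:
No Solution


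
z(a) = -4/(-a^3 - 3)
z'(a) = -12*a^2/(-a^3 - 3)^2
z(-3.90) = -0.07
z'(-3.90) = -0.06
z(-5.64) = -0.02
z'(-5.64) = -0.01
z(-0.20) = 1.34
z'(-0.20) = -0.05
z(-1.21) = 3.26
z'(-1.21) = -11.64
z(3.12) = 0.12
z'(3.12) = -0.10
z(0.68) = 1.21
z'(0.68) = -0.51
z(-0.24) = 1.34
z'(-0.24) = -0.08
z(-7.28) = -0.01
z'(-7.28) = -0.00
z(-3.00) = -0.17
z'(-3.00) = -0.19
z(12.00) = 0.00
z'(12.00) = 0.00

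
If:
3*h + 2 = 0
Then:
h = -2/3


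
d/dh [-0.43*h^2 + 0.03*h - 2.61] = 0.03 - 0.86*h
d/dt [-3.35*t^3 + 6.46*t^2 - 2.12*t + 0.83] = -10.05*t^2 + 12.92*t - 2.12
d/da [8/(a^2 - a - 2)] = 8*(1 - 2*a)/(-a^2 + a + 2)^2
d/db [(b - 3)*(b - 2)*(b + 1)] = 3*b^2 - 8*b + 1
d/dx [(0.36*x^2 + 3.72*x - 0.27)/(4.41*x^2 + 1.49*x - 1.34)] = (-15.8688*x^2 + 1.4166*x - 4.5825)/(19.4481*x^4 + 13.1418*x^3 - 9.5987*x^2 - 3.9932*x + 1.7956)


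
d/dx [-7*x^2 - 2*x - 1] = -14*x - 2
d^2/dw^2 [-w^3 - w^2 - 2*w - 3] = -6*w - 2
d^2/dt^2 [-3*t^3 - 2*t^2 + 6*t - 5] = -18*t - 4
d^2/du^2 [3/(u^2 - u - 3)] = 6*(u^2 - u - (2*u - 1)^2 - 3)/(-u^2 + u + 3)^3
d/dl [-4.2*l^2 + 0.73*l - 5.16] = 0.73 - 8.4*l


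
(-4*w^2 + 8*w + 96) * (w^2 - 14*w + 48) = -4*w^4 + 64*w^3 - 208*w^2 - 960*w + 4608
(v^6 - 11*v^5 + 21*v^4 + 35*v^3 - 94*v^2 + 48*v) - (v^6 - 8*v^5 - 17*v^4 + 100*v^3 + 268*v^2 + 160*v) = -3*v^5 + 38*v^4 - 65*v^3 - 362*v^2 - 112*v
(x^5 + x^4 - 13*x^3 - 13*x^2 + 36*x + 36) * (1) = x^5 + x^4 - 13*x^3 - 13*x^2 + 36*x + 36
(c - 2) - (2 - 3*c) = 4*c - 4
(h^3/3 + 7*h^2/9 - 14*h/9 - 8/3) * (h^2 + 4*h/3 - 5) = h^5/3 + 11*h^4/9 - 59*h^3/27 - 233*h^2/27 + 38*h/9 + 40/3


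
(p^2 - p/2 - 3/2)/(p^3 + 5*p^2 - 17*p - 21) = (p - 3/2)/(p^2 + 4*p - 21)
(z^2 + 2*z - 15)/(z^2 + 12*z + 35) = (z - 3)/(z + 7)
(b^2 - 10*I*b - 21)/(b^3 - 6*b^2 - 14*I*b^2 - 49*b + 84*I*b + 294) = (b - 3*I)/(b^2 - b*(6 + 7*I) + 42*I)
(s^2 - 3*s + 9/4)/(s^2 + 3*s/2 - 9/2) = (s - 3/2)/(s + 3)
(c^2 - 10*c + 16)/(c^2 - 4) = (c - 8)/(c + 2)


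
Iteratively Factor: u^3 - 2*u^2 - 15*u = (u - 5)*(u^2 + 3*u) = (u - 5)*(u + 3)*(u)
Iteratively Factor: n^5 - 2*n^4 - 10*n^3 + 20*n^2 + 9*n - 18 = (n + 1)*(n^4 - 3*n^3 - 7*n^2 + 27*n - 18) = (n - 2)*(n + 1)*(n^3 - n^2 - 9*n + 9) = (n - 2)*(n - 1)*(n + 1)*(n^2 - 9) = (n - 3)*(n - 2)*(n - 1)*(n + 1)*(n + 3)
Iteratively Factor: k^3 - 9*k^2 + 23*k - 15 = (k - 3)*(k^2 - 6*k + 5) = (k - 3)*(k - 1)*(k - 5)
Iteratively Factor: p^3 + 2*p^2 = (p)*(p^2 + 2*p) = p^2*(p + 2)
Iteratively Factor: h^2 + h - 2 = (h + 2)*(h - 1)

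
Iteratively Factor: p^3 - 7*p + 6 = (p - 2)*(p^2 + 2*p - 3) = (p - 2)*(p + 3)*(p - 1)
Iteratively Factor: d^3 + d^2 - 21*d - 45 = (d - 5)*(d^2 + 6*d + 9) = (d - 5)*(d + 3)*(d + 3)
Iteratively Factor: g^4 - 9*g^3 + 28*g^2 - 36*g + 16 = (g - 1)*(g^3 - 8*g^2 + 20*g - 16) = (g - 2)*(g - 1)*(g^2 - 6*g + 8) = (g - 2)^2*(g - 1)*(g - 4)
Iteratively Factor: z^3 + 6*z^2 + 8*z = (z + 2)*(z^2 + 4*z) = z*(z + 2)*(z + 4)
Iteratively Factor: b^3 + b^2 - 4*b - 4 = (b + 1)*(b^2 - 4) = (b - 2)*(b + 1)*(b + 2)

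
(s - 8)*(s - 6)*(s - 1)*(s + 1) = s^4 - 14*s^3 + 47*s^2 + 14*s - 48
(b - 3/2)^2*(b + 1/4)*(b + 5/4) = b^4 - 3*b^3/2 - 31*b^2/16 + 39*b/16 + 45/64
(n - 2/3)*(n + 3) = n^2 + 7*n/3 - 2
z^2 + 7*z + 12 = (z + 3)*(z + 4)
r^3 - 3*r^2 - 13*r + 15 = (r - 5)*(r - 1)*(r + 3)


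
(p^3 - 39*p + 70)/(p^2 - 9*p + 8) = (p^3 - 39*p + 70)/(p^2 - 9*p + 8)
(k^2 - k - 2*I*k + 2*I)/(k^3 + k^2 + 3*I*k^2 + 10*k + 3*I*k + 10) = (k - 1)/(k^2 + k*(1 + 5*I) + 5*I)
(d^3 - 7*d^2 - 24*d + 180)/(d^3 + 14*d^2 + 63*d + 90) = (d^2 - 12*d + 36)/(d^2 + 9*d + 18)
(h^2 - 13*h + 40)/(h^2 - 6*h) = (h^2 - 13*h + 40)/(h*(h - 6))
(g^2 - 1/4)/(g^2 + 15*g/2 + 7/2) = (g - 1/2)/(g + 7)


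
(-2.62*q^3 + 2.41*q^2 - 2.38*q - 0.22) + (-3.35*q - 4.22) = -2.62*q^3 + 2.41*q^2 - 5.73*q - 4.44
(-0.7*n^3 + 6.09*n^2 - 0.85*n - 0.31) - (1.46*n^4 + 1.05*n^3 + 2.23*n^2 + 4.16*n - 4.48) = -1.46*n^4 - 1.75*n^3 + 3.86*n^2 - 5.01*n + 4.17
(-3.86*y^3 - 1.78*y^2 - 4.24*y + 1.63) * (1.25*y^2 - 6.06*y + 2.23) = -4.825*y^5 + 21.1666*y^4 - 3.121*y^3 + 23.7625*y^2 - 19.333*y + 3.6349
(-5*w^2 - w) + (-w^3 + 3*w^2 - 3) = -w^3 - 2*w^2 - w - 3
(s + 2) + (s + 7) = 2*s + 9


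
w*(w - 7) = w^2 - 7*w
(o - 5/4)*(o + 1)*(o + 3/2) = o^3 + 5*o^2/4 - 13*o/8 - 15/8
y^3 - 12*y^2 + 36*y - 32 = (y - 8)*(y - 2)^2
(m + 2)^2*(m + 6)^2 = m^4 + 16*m^3 + 88*m^2 + 192*m + 144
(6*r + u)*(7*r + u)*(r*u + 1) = 42*r^3*u + 13*r^2*u^2 + 42*r^2 + r*u^3 + 13*r*u + u^2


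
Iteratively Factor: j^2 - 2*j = (j - 2)*(j)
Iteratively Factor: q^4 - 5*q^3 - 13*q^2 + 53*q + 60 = (q + 1)*(q^3 - 6*q^2 - 7*q + 60) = (q + 1)*(q + 3)*(q^2 - 9*q + 20) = (q - 4)*(q + 1)*(q + 3)*(q - 5)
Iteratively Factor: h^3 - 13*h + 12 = (h - 3)*(h^2 + 3*h - 4) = (h - 3)*(h - 1)*(h + 4)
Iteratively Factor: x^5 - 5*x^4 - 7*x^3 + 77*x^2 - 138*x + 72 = (x - 3)*(x^4 - 2*x^3 - 13*x^2 + 38*x - 24) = (x - 3)*(x - 1)*(x^3 - x^2 - 14*x + 24) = (x - 3)*(x - 2)*(x - 1)*(x^2 + x - 12) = (x - 3)*(x - 2)*(x - 1)*(x + 4)*(x - 3)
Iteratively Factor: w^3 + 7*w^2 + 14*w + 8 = (w + 4)*(w^2 + 3*w + 2) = (w + 2)*(w + 4)*(w + 1)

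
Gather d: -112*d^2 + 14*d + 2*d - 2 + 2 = -112*d^2 + 16*d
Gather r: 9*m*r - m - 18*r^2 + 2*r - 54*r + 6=-m - 18*r^2 + r*(9*m - 52) + 6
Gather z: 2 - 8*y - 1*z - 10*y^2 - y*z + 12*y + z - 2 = -10*y^2 - y*z + 4*y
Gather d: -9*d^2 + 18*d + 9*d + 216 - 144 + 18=-9*d^2 + 27*d + 90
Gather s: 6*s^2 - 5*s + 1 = 6*s^2 - 5*s + 1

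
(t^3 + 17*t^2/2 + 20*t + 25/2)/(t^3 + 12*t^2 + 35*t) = (2*t^2 + 7*t + 5)/(2*t*(t + 7))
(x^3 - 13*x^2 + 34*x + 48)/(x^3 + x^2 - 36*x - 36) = (x - 8)/(x + 6)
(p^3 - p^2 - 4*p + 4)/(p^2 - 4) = p - 1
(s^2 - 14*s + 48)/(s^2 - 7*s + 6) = (s - 8)/(s - 1)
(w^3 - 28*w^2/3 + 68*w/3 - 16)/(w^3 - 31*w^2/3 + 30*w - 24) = (w - 2)/(w - 3)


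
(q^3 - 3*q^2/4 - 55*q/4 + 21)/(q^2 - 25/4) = (4*q^3 - 3*q^2 - 55*q + 84)/(4*q^2 - 25)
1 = 1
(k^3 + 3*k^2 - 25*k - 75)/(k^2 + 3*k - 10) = (k^2 - 2*k - 15)/(k - 2)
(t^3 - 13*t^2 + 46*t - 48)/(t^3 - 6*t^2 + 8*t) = (t^2 - 11*t + 24)/(t*(t - 4))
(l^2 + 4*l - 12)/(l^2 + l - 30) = (l - 2)/(l - 5)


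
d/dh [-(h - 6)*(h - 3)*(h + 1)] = -3*h^2 + 16*h - 9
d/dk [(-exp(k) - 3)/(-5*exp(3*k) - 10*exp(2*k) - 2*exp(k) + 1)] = (-(exp(k) + 3)*(15*exp(2*k) + 20*exp(k) + 2) + 5*exp(3*k) + 10*exp(2*k) + 2*exp(k) - 1)*exp(k)/(5*exp(3*k) + 10*exp(2*k) + 2*exp(k) - 1)^2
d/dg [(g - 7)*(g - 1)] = 2*g - 8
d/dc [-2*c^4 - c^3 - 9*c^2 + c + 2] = -8*c^3 - 3*c^2 - 18*c + 1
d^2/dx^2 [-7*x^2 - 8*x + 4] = -14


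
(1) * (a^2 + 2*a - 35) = a^2 + 2*a - 35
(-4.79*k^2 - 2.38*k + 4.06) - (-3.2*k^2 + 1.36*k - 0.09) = -1.59*k^2 - 3.74*k + 4.15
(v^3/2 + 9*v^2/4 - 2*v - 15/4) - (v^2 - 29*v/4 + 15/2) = v^3/2 + 5*v^2/4 + 21*v/4 - 45/4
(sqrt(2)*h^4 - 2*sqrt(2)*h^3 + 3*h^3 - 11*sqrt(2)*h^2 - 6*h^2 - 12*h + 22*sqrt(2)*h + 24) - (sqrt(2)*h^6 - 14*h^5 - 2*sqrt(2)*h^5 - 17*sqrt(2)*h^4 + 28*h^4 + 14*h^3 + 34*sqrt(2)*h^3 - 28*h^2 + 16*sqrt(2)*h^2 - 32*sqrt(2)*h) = -sqrt(2)*h^6 + 2*sqrt(2)*h^5 + 14*h^5 - 28*h^4 + 18*sqrt(2)*h^4 - 36*sqrt(2)*h^3 - 11*h^3 - 27*sqrt(2)*h^2 + 22*h^2 - 12*h + 54*sqrt(2)*h + 24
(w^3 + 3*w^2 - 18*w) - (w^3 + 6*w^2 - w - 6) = -3*w^2 - 17*w + 6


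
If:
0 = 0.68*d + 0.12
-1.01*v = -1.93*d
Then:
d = -0.18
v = -0.34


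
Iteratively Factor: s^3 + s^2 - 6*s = (s + 3)*(s^2 - 2*s) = s*(s + 3)*(s - 2)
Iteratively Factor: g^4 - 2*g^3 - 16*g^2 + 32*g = (g - 4)*(g^3 + 2*g^2 - 8*g) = g*(g - 4)*(g^2 + 2*g - 8) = g*(g - 4)*(g - 2)*(g + 4)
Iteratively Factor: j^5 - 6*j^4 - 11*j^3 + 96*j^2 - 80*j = (j + 4)*(j^4 - 10*j^3 + 29*j^2 - 20*j) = (j - 5)*(j + 4)*(j^3 - 5*j^2 + 4*j) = j*(j - 5)*(j + 4)*(j^2 - 5*j + 4) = j*(j - 5)*(j - 1)*(j + 4)*(j - 4)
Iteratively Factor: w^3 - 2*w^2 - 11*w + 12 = (w - 1)*(w^2 - w - 12) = (w - 4)*(w - 1)*(w + 3)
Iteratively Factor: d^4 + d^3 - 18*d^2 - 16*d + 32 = (d + 2)*(d^3 - d^2 - 16*d + 16) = (d - 1)*(d + 2)*(d^2 - 16) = (d - 1)*(d + 2)*(d + 4)*(d - 4)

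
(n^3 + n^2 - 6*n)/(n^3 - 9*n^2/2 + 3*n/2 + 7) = 2*n*(n + 3)/(2*n^2 - 5*n - 7)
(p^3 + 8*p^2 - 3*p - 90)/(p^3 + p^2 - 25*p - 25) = (p^2 + 3*p - 18)/(p^2 - 4*p - 5)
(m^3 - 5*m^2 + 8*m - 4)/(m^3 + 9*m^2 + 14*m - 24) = (m^2 - 4*m + 4)/(m^2 + 10*m + 24)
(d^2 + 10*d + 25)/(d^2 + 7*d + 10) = (d + 5)/(d + 2)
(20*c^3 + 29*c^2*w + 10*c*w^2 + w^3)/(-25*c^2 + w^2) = (4*c^2 + 5*c*w + w^2)/(-5*c + w)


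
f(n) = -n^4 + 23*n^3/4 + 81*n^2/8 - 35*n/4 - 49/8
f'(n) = -4*n^3 + 69*n^2/4 + 81*n/4 - 35/4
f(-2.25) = -26.30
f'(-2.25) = 78.58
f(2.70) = 104.09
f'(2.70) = 92.95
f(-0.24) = -3.52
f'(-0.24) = -12.56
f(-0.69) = 2.62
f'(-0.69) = -13.20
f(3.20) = 153.11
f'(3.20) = 101.62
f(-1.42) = 6.19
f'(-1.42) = 8.73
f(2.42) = 79.19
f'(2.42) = 84.59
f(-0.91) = 5.20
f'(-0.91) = -9.88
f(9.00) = -1634.00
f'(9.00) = -1345.25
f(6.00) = 251.88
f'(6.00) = -130.25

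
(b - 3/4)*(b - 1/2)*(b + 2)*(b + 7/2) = b^4 + 17*b^3/4 + b^2/2 - 107*b/16 + 21/8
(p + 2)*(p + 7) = p^2 + 9*p + 14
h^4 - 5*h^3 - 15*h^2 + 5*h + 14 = (h - 7)*(h - 1)*(h + 1)*(h + 2)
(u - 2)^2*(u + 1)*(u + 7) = u^4 + 4*u^3 - 21*u^2 + 4*u + 28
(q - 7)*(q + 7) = q^2 - 49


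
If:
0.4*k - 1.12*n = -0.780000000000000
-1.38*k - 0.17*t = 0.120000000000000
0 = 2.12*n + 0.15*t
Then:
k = 2.98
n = 1.76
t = -24.87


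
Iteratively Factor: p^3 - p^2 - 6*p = (p - 3)*(p^2 + 2*p) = p*(p - 3)*(p + 2)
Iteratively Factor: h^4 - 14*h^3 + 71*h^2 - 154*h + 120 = (h - 3)*(h^3 - 11*h^2 + 38*h - 40) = (h - 4)*(h - 3)*(h^2 - 7*h + 10) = (h - 5)*(h - 4)*(h - 3)*(h - 2)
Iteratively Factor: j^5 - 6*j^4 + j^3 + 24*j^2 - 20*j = (j - 5)*(j^4 - j^3 - 4*j^2 + 4*j) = (j - 5)*(j + 2)*(j^3 - 3*j^2 + 2*j) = (j - 5)*(j - 2)*(j + 2)*(j^2 - j) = (j - 5)*(j - 2)*(j - 1)*(j + 2)*(j)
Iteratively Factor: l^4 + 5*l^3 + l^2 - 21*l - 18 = (l + 3)*(l^3 + 2*l^2 - 5*l - 6) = (l + 3)^2*(l^2 - l - 2) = (l + 1)*(l + 3)^2*(l - 2)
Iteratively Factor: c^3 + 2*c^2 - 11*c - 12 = (c - 3)*(c^2 + 5*c + 4) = (c - 3)*(c + 4)*(c + 1)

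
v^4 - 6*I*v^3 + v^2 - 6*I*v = v*(v - 6*I)*(v - I)*(v + I)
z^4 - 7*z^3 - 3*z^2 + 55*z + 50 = (z - 5)^2*(z + 1)*(z + 2)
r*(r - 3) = r^2 - 3*r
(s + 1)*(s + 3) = s^2 + 4*s + 3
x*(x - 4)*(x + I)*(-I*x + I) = -I*x^4 + x^3 + 5*I*x^3 - 5*x^2 - 4*I*x^2 + 4*x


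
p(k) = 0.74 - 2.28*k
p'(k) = -2.28000000000000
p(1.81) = -3.39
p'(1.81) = -2.28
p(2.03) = -3.89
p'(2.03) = -2.28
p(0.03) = 0.67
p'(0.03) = -2.28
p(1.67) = -3.07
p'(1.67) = -2.28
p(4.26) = -8.97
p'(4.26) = -2.28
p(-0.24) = 1.29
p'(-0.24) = -2.28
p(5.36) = -11.48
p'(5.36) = -2.28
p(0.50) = -0.40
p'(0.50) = -2.28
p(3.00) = -6.10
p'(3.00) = -2.28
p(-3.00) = 7.58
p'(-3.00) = -2.28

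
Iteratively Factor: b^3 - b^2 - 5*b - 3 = (b + 1)*(b^2 - 2*b - 3) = (b + 1)^2*(b - 3)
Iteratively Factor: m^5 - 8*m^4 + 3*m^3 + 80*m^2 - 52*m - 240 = (m + 2)*(m^4 - 10*m^3 + 23*m^2 + 34*m - 120) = (m - 4)*(m + 2)*(m^3 - 6*m^2 - m + 30) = (m - 4)*(m + 2)^2*(m^2 - 8*m + 15) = (m - 4)*(m - 3)*(m + 2)^2*(m - 5)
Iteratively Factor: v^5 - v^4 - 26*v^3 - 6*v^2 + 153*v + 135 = (v + 3)*(v^4 - 4*v^3 - 14*v^2 + 36*v + 45) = (v - 3)*(v + 3)*(v^3 - v^2 - 17*v - 15) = (v - 3)*(v + 1)*(v + 3)*(v^2 - 2*v - 15) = (v - 3)*(v + 1)*(v + 3)^2*(v - 5)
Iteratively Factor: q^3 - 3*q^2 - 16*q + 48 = (q - 3)*(q^2 - 16) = (q - 4)*(q - 3)*(q + 4)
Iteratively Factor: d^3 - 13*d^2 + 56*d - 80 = (d - 4)*(d^2 - 9*d + 20) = (d - 5)*(d - 4)*(d - 4)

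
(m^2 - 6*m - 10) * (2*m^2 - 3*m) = 2*m^4 - 15*m^3 - 2*m^2 + 30*m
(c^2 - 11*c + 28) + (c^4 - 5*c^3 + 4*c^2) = c^4 - 5*c^3 + 5*c^2 - 11*c + 28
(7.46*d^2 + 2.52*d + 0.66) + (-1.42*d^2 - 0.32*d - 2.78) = 6.04*d^2 + 2.2*d - 2.12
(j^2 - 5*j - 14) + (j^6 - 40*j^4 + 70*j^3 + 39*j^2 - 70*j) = j^6 - 40*j^4 + 70*j^3 + 40*j^2 - 75*j - 14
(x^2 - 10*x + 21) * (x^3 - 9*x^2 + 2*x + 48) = x^5 - 19*x^4 + 113*x^3 - 161*x^2 - 438*x + 1008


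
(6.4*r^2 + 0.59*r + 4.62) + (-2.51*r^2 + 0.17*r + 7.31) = 3.89*r^2 + 0.76*r + 11.93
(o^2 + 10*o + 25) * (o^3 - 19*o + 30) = o^5 + 10*o^4 + 6*o^3 - 160*o^2 - 175*o + 750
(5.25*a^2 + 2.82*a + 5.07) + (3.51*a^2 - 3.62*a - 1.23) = 8.76*a^2 - 0.8*a + 3.84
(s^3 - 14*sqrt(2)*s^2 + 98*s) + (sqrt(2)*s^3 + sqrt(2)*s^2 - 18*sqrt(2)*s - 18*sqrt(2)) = s^3 + sqrt(2)*s^3 - 13*sqrt(2)*s^2 - 18*sqrt(2)*s + 98*s - 18*sqrt(2)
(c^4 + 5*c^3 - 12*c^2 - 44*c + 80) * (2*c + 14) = 2*c^5 + 24*c^4 + 46*c^3 - 256*c^2 - 456*c + 1120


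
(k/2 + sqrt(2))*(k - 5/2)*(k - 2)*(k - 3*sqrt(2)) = k^4/2 - 9*k^3/4 - sqrt(2)*k^3/2 - 7*k^2/2 + 9*sqrt(2)*k^2/4 - 5*sqrt(2)*k/2 + 27*k - 30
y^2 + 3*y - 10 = (y - 2)*(y + 5)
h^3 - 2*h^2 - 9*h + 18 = (h - 3)*(h - 2)*(h + 3)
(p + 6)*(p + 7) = p^2 + 13*p + 42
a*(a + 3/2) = a^2 + 3*a/2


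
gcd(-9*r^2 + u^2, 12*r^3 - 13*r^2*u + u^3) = 3*r - u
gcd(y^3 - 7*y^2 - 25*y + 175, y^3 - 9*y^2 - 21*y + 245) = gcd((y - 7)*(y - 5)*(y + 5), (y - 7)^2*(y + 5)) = y^2 - 2*y - 35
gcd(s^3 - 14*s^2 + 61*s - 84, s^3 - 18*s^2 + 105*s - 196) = s^2 - 11*s + 28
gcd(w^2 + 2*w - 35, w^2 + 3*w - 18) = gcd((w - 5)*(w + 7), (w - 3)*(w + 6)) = 1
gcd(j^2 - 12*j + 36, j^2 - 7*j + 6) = j - 6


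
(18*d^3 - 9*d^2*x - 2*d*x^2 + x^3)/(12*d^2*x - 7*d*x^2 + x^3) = (-6*d^2 + d*x + x^2)/(x*(-4*d + x))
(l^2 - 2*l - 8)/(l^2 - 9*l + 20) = (l + 2)/(l - 5)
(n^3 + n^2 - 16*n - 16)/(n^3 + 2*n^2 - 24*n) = (n^2 + 5*n + 4)/(n*(n + 6))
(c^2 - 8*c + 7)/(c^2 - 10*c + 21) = (c - 1)/(c - 3)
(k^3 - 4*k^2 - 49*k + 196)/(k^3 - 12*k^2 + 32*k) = (k^2 - 49)/(k*(k - 8))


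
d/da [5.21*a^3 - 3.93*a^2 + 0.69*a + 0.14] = 15.63*a^2 - 7.86*a + 0.69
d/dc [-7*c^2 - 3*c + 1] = -14*c - 3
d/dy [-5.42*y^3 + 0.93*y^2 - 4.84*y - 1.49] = -16.26*y^2 + 1.86*y - 4.84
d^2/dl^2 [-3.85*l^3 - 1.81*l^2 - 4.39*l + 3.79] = -23.1*l - 3.62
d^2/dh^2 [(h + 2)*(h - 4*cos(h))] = 2*(2*h + 4)*cos(h) + 8*sin(h) + 2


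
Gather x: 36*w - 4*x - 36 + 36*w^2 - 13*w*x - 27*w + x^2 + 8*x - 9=36*w^2 + 9*w + x^2 + x*(4 - 13*w) - 45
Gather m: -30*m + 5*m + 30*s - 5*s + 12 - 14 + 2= -25*m + 25*s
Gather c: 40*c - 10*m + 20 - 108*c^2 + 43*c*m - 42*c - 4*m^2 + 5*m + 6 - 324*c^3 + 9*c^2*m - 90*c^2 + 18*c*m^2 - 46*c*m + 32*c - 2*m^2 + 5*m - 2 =-324*c^3 + c^2*(9*m - 198) + c*(18*m^2 - 3*m + 30) - 6*m^2 + 24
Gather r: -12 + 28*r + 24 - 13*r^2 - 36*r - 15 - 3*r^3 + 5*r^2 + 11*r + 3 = -3*r^3 - 8*r^2 + 3*r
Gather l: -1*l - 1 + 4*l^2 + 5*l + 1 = 4*l^2 + 4*l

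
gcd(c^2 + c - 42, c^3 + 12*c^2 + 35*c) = c + 7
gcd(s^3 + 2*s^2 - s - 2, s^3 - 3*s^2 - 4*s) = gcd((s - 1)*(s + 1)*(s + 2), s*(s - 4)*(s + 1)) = s + 1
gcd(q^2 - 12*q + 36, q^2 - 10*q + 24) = q - 6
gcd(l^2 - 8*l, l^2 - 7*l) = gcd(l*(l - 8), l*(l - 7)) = l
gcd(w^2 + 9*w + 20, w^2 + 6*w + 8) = w + 4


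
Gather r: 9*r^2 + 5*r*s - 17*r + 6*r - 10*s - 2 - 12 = 9*r^2 + r*(5*s - 11) - 10*s - 14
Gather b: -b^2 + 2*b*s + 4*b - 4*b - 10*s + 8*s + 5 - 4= -b^2 + 2*b*s - 2*s + 1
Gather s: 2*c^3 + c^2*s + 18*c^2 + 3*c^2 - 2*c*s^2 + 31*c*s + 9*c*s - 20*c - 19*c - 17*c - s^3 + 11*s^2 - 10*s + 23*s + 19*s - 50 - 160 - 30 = 2*c^3 + 21*c^2 - 56*c - s^3 + s^2*(11 - 2*c) + s*(c^2 + 40*c + 32) - 240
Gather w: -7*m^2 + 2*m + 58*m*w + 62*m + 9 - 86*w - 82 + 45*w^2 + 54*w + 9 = -7*m^2 + 64*m + 45*w^2 + w*(58*m - 32) - 64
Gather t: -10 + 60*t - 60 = 60*t - 70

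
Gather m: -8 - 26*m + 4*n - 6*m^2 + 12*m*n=-6*m^2 + m*(12*n - 26) + 4*n - 8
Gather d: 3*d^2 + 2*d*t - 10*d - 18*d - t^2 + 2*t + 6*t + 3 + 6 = 3*d^2 + d*(2*t - 28) - t^2 + 8*t + 9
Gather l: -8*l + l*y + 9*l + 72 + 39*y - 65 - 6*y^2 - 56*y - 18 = l*(y + 1) - 6*y^2 - 17*y - 11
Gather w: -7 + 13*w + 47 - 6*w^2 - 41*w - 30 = -6*w^2 - 28*w + 10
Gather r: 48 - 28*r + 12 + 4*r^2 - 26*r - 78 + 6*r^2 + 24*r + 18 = 10*r^2 - 30*r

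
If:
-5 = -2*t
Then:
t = 5/2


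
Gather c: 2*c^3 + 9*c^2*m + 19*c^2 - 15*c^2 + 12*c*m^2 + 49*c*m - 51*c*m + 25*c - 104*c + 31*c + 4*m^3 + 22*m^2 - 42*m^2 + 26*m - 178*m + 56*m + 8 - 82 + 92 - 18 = 2*c^3 + c^2*(9*m + 4) + c*(12*m^2 - 2*m - 48) + 4*m^3 - 20*m^2 - 96*m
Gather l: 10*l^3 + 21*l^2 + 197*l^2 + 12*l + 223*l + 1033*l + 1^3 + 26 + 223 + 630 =10*l^3 + 218*l^2 + 1268*l + 880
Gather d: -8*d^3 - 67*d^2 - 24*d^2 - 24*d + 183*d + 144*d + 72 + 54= -8*d^3 - 91*d^2 + 303*d + 126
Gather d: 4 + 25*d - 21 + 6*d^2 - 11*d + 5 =6*d^2 + 14*d - 12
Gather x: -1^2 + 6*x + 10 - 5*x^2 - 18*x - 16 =-5*x^2 - 12*x - 7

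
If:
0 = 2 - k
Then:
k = 2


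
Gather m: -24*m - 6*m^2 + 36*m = -6*m^2 + 12*m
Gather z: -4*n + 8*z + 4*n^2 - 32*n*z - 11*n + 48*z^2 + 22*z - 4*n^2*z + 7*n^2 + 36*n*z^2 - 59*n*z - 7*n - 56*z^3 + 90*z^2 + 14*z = 11*n^2 - 22*n - 56*z^3 + z^2*(36*n + 138) + z*(-4*n^2 - 91*n + 44)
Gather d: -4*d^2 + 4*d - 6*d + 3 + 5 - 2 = -4*d^2 - 2*d + 6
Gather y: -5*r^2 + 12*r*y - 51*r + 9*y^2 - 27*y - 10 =-5*r^2 - 51*r + 9*y^2 + y*(12*r - 27) - 10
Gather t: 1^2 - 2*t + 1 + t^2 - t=t^2 - 3*t + 2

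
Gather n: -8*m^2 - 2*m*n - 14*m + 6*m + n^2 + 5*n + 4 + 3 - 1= -8*m^2 - 8*m + n^2 + n*(5 - 2*m) + 6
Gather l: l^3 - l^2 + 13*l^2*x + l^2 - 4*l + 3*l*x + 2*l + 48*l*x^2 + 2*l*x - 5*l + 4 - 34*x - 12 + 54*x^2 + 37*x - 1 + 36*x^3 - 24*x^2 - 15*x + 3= l^3 + 13*l^2*x + l*(48*x^2 + 5*x - 7) + 36*x^3 + 30*x^2 - 12*x - 6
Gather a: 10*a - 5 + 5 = 10*a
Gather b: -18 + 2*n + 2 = 2*n - 16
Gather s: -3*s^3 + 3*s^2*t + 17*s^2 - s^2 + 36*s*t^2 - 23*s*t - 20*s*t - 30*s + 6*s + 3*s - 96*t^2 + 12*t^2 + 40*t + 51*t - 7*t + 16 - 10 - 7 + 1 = -3*s^3 + s^2*(3*t + 16) + s*(36*t^2 - 43*t - 21) - 84*t^2 + 84*t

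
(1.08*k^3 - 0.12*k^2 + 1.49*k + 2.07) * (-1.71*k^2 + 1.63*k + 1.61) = -1.8468*k^5 + 1.9656*k^4 - 1.0047*k^3 - 1.3042*k^2 + 5.773*k + 3.3327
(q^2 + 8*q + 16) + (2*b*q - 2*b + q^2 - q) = 2*b*q - 2*b + 2*q^2 + 7*q + 16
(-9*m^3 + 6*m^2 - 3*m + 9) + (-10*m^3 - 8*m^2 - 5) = -19*m^3 - 2*m^2 - 3*m + 4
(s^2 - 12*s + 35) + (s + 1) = s^2 - 11*s + 36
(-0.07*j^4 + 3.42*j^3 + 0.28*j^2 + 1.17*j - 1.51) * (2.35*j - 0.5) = -0.1645*j^5 + 8.072*j^4 - 1.052*j^3 + 2.6095*j^2 - 4.1335*j + 0.755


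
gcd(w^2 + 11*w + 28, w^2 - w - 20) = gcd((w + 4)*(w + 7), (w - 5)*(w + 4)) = w + 4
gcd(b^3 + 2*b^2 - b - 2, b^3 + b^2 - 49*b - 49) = b + 1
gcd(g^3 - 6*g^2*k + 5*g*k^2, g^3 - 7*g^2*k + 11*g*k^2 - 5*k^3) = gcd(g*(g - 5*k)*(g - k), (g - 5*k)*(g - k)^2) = g^2 - 6*g*k + 5*k^2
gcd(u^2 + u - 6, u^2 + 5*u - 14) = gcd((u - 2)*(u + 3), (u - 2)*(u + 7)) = u - 2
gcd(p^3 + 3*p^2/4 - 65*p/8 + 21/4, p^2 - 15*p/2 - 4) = 1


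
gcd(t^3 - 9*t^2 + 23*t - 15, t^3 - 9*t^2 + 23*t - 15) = t^3 - 9*t^2 + 23*t - 15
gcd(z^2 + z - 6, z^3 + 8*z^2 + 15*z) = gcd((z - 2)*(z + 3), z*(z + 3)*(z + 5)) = z + 3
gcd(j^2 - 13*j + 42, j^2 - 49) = j - 7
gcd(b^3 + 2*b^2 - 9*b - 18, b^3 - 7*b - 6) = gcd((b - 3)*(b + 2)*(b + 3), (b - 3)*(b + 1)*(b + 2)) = b^2 - b - 6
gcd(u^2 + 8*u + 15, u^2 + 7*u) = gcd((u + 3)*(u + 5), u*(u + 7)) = 1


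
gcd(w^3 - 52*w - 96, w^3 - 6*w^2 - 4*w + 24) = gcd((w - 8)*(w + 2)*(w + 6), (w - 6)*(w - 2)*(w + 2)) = w + 2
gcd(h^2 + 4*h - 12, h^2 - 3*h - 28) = 1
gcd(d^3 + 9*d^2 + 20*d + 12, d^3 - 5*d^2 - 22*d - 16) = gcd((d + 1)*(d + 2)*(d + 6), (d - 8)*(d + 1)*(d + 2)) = d^2 + 3*d + 2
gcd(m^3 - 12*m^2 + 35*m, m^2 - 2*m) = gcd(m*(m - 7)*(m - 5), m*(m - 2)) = m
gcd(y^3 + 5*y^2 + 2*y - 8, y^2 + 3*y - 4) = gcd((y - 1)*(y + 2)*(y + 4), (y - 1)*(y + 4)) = y^2 + 3*y - 4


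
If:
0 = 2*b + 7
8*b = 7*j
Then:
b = -7/2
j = -4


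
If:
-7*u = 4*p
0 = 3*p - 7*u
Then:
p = 0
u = 0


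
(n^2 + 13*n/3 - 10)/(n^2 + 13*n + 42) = (n - 5/3)/(n + 7)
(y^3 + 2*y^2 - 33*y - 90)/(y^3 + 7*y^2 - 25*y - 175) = (y^2 - 3*y - 18)/(y^2 + 2*y - 35)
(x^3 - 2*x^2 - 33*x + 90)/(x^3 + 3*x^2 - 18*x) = (x - 5)/x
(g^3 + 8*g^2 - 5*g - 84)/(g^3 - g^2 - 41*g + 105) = (g + 4)/(g - 5)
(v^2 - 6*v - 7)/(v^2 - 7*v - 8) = (v - 7)/(v - 8)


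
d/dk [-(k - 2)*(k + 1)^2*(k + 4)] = -4*k^3 - 12*k^2 + 6*k + 14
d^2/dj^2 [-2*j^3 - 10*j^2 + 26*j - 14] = -12*j - 20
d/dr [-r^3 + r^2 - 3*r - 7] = -3*r^2 + 2*r - 3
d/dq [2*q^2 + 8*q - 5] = 4*q + 8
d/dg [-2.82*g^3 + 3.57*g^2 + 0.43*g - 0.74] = -8.46*g^2 + 7.14*g + 0.43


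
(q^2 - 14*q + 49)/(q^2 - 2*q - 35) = (q - 7)/(q + 5)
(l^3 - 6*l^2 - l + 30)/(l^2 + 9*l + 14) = (l^2 - 8*l + 15)/(l + 7)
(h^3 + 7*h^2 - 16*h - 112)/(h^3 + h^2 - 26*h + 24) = (h^2 + 11*h + 28)/(h^2 + 5*h - 6)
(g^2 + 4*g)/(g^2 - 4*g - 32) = g/(g - 8)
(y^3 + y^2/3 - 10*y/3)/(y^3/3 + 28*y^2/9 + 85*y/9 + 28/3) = 3*y*(3*y^2 + y - 10)/(3*y^3 + 28*y^2 + 85*y + 84)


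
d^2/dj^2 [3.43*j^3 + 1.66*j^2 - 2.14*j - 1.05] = 20.58*j + 3.32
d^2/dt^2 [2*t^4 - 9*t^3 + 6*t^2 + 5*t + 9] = 24*t^2 - 54*t + 12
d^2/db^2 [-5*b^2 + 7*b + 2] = -10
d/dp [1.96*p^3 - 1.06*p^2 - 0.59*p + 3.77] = 5.88*p^2 - 2.12*p - 0.59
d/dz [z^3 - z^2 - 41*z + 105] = 3*z^2 - 2*z - 41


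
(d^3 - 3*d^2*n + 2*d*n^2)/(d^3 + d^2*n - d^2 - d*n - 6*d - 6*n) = d*(-d^2 + 3*d*n - 2*n^2)/(-d^3 - d^2*n + d^2 + d*n + 6*d + 6*n)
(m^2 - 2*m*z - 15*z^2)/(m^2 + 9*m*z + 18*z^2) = (m - 5*z)/(m + 6*z)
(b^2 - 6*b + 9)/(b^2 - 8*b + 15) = (b - 3)/(b - 5)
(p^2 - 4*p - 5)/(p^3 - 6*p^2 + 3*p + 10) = 1/(p - 2)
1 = 1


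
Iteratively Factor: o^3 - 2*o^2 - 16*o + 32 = (o - 4)*(o^2 + 2*o - 8) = (o - 4)*(o - 2)*(o + 4)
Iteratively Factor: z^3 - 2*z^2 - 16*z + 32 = (z + 4)*(z^2 - 6*z + 8) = (z - 4)*(z + 4)*(z - 2)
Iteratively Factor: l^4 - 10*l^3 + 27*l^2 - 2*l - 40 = (l - 5)*(l^3 - 5*l^2 + 2*l + 8) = (l - 5)*(l + 1)*(l^2 - 6*l + 8) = (l - 5)*(l - 4)*(l + 1)*(l - 2)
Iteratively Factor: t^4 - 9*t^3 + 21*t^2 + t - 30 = (t - 5)*(t^3 - 4*t^2 + t + 6) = (t - 5)*(t - 2)*(t^2 - 2*t - 3) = (t - 5)*(t - 3)*(t - 2)*(t + 1)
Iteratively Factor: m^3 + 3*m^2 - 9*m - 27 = (m - 3)*(m^2 + 6*m + 9) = (m - 3)*(m + 3)*(m + 3)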